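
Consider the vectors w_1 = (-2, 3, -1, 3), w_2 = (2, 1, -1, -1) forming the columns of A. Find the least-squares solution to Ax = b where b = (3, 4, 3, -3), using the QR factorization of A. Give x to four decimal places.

x = (-0.0789, 1.3947)

q_1 = w_1/‖w_1‖ = (-2, 3, -1, 3)/4.7958 = (-0.4170, 0.6255, -0.2085, 0.6255).
r_{12} = q_1·w_2 = -0.6255.
u_2 = w_2 + 0.6255·q_1 = (1.7391, 1.3913, -1.1304, -0.6087).
‖u_2‖ = 2.5707, so q_2 = (0.6765, 0.5412, -0.4397, -0.2368).
Qᵀb = (-1.2511, 3.5855).
Back-substitute: x_2 = 3.5855/2.5707 = 1.3947.
x_1 = (-1.2511 + 0.6255·1.3947)/4.7958 = -0.0789.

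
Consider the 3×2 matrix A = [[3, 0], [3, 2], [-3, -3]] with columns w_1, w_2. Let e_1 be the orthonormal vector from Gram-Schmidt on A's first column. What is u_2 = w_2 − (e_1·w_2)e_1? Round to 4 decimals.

u_2 = (-1.6667, 0.3333, -1.3333)

w_1 = (3, 3, -3); ‖w_1‖ = 5.1962, so e_1 = (0.5774, 0.5774, -0.5774).
e_1·w_2 = 0.5774·0 + 0.5774·2 + (-0.5774)·(-3) = 2.8868.
u_2 = w_2 − 2.8868·e_1 = (-1.6667, 0.3333, -1.3333).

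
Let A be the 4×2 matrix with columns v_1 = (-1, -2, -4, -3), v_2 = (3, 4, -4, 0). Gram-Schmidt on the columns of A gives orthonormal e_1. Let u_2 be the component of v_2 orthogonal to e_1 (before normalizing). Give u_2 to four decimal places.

v_1 = (-1, -2, -4, -3); ‖v_1‖ = 5.4772, so e_1 = (-0.1826, -0.3651, -0.7303, -0.5477).
e_1·v_2 = (-0.1826)·3 + (-0.3651)·4 + (-0.7303)·(-4) + (-0.5477)·0 = 0.9129.
u_2 = v_2 − 0.9129·e_1 = (3.1667, 4.3333, -3.3333, 0.5000).

u_2 = (3.1667, 4.3333, -3.3333, 0.5000)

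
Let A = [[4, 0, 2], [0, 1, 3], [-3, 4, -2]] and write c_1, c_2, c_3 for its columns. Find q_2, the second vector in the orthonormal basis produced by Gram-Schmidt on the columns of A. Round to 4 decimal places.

q_1 = c_1/‖c_1‖ = (4, 0, -3)/5.0000 = (0.8000, 0.0000, -0.6000).
r_{12} = q_1·c_2 = -2.4000.
u_2 = c_2 + 2.4000·q_1 = (1.9200, 1.0000, 2.5600).
‖u_2‖ = 3.3526, so q_2 = (0.5727, 0.2983, 0.7636).

q_2 = (0.5727, 0.2983, 0.7636)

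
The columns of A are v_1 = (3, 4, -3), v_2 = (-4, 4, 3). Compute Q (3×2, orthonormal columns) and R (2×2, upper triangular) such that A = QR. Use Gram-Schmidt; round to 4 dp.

e_1 = v_1/‖v_1‖ = (3, 4, -3)/5.8310 = (0.5145, 0.6860, -0.5145).
r_{12} = e_1·v_2 = -0.8575.
u_2 = v_2 + 0.8575·e_1 = (-3.5588, 4.5882, 2.5588).
‖u_2‖ = 6.3454, so e_2 = (-0.5608, 0.7231, 0.4033).

Q = [[0.5145, -0.5608], [0.6860, 0.7231], [-0.5145, 0.4033]], R = [[5.8310, -0.8575], [0.0000, 6.3454]]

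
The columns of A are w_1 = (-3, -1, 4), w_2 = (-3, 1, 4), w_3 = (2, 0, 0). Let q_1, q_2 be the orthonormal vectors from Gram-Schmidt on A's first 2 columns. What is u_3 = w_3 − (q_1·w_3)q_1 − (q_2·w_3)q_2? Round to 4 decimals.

w_1 = (-3, -1, 4); ‖w_1‖ = 5.0990, so q_1 = (-0.5883, -0.1961, 0.7845).
q_1·w_2 = (-0.5883)·(-3) + (-0.1961)·1 + 0.7845·4 = 4.7068.
u_2 = w_2 − 4.7068·q_1 = (-0.2308, 1.9231, 0.3077).
‖u_2‖ = 1.9612, so q_2 = (-0.1177, 0.9806, 0.1569).
q_1·w_3 = (-0.5883)·2 + (-0.1961)·0 + 0.7845·0 = -1.1767; q_2·w_3 = (-0.1177)·2 + 0.9806·0 + 0.1569·0 = -0.2353.
u_3 = w_3 + 1.1767·q_1 + 0.2353·q_2 = (1.2800, 0.0000, 0.9600).

u_3 = (1.2800, 0.0000, 0.9600)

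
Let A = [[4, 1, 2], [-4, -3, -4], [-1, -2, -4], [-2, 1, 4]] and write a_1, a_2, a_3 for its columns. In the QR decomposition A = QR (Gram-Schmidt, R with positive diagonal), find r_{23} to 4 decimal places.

q_1 = a_1/‖a_1‖ = (4, -4, -1, -2)/6.0828 = (0.6576, -0.6576, -0.1644, -0.3288).
r_{12} = q_1·a_2 = 2.6304.
u_2 = a_2 − 2.6304·q_1 = (-0.7297, -1.2703, -1.5676, 1.8649).
‖u_2‖ = 2.8427, so q_2 = (-0.2567, -0.4468, -0.5514, 0.6560).
r_{23} = q_2·a_3 = 6.1038.

r_{23} = 6.1038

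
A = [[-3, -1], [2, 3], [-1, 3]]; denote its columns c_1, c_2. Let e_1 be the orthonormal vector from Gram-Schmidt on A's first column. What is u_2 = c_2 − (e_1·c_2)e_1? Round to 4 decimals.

e_1 = c_1/‖c_1‖ = (-3, 2, -1)/3.7417 = (-0.8018, 0.5345, -0.2673).
r_{12} = e_1·c_2 = 1.6036.
u_2 = c_2 − 1.6036·e_1 = (0.2857, 2.1429, 3.4286).

u_2 = (0.2857, 2.1429, 3.4286)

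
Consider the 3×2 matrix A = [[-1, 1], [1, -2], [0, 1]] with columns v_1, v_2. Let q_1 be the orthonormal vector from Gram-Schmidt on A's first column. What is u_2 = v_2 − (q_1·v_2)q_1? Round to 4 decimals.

v_1 = (-1, 1, 0); ‖v_1‖ = 1.4142, so q_1 = (-0.7071, 0.7071, 0.0000).
q_1·v_2 = (-0.7071)·1 + 0.7071·(-2) + 0.0000·1 = -2.1213.
u_2 = v_2 + 2.1213·q_1 = (-0.5000, -0.5000, 1.0000).

u_2 = (-0.5000, -0.5000, 1.0000)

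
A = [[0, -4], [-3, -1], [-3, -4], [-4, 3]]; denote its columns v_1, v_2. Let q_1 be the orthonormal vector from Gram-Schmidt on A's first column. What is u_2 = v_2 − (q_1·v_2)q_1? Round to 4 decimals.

v_1 = (0, -3, -3, -4); ‖v_1‖ = 5.8310, so q_1 = (0.0000, -0.5145, -0.5145, -0.6860).
q_1·v_2 = 0.0000·(-4) + (-0.5145)·(-1) + (-0.5145)·(-4) + (-0.6860)·3 = 0.5145.
u_2 = v_2 − 0.5145·q_1 = (-4.0000, -0.7353, -3.7353, 3.3529).

u_2 = (-4.0000, -0.7353, -3.7353, 3.3529)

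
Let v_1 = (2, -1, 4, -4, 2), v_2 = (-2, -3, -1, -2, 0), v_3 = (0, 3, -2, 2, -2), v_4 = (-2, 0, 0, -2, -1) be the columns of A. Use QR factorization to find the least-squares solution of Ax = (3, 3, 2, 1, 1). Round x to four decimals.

x = (0.3846, -0.9231, 0.1538, -0.2308)

e_1 = v_1/‖v_1‖ = (2, -1, 4, -4, 2)/6.4031 = (0.3123, -0.1562, 0.6247, -0.6247, 0.3123).
r_{12} = e_1·v_2 = 0.4685.
u_2 = v_2 − 0.4685·e_1 = (-2.1463, -2.9268, -1.2927, -1.7073, -0.1463).
‖u_2‖ = 4.2167, so e_2 = (-0.5090, -0.6941, -0.3066, -0.4049, -0.0347).
r_{13} = e_1·v_3 = -3.5920; r_{23} = e_2·v_3 = -2.2096.
u_3 = v_3 + 3.5920·e_1 + 2.2096·e_2 = (-0.0027, 0.9053, -0.4335, -1.1385, -0.9547).
‖u_3‖ = 1.7931, so e_3 = (-0.0015, 0.5049, -0.2417, -0.6349, -0.5324).
r_{14} = e_1·v_4 = 0.3123; r_{24} = e_2·v_4 = 1.8625; r_{34} = e_3·v_4 = 1.8054.
u_4 = v_4 − 0.3123·e_1 − 1.8625·e_2 − 1.8054·e_3 = (-1.1468, 0.4300, 0.8123, 0.0956, -0.0717).
‖u_4‖ = 1.4745, so e_4 = (-0.7777, 0.2917, 0.5509, 0.0648, -0.0486).
Qᵀb = (1.4056, -4.6621, -0.1408, -0.3403).
Back-substitute: x_4 = -0.3403/1.4745 = -0.2308.
x_3 = (-0.1408 − 1.8054·(-0.2308))/1.7931 = 0.1538.
x_2 = (-4.6621 + 2.2096·0.1538 − 1.8625·(-0.2308))/4.2167 = -0.9231.
x_1 = (1.4056 − 0.4685·(-0.9231) + 3.5920·0.1538 − 0.3123·(-0.2308))/6.4031 = 0.3846.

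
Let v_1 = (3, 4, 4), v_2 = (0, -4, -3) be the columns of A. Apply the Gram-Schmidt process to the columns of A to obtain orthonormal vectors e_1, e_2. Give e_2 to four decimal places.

v_1 = (3, 4, 4); ‖v_1‖ = 6.4031, so e_1 = (0.4685, 0.6247, 0.6247).
e_1·v_2 = 0.4685·0 + 0.6247·(-4) + 0.6247·(-3) = -4.3729.
u_2 = v_2 + 4.3729·e_1 = (2.0488, -1.2683, -0.2683).
‖u_2‖ = 2.4245, so e_2 = (0.8450, -0.5231, -0.1107).

e_2 = (0.8450, -0.5231, -0.1107)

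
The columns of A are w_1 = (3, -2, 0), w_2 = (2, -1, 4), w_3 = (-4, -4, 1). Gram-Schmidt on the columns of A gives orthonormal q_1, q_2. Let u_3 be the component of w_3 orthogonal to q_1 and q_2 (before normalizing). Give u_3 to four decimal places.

w_1 = (3, -2, 0); ‖w_1‖ = 3.6056, so q_1 = (0.8321, -0.5547, 0.0000).
q_1·w_2 = 0.8321·2 + (-0.5547)·(-1) + 0.0000·4 = 2.2188.
u_2 = w_2 − 2.2188·q_1 = (0.1538, 0.2308, 4.0000).
‖u_2‖ = 4.0096, so q_2 = (0.0384, 0.0576, 0.9976).
q_1·w_3 = 0.8321·(-4) + (-0.5547)·(-4) + 0.0000·1 = -1.1094; q_2·w_3 = 0.0384·(-4) + 0.0576·(-4) + 0.9976·1 = 0.6139.
u_3 = w_3 + 1.1094·q_1 − 0.6139·q_2 = (-3.1005, -4.6507, 0.3876).

u_3 = (-3.1005, -4.6507, 0.3876)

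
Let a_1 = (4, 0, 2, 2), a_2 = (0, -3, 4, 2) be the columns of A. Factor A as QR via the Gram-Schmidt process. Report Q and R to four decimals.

a_1 = (4, 0, 2, 2); ‖a_1‖ = 4.8990, so q_1 = (0.8165, 0.0000, 0.4082, 0.4082).
q_1·a_2 = 0.8165·0 + 0.0000·(-3) + 0.4082·4 + 0.4082·2 = 2.4495.
u_2 = a_2 − 2.4495·q_1 = (-2.0000, -3.0000, 3.0000, 1.0000).
‖u_2‖ = 4.7958, so q_2 = (-0.4170, -0.6255, 0.6255, 0.2085).

Q = [[0.8165, -0.4170], [0.0000, -0.6255], [0.4082, 0.6255], [0.4082, 0.2085]], R = [[4.8990, 2.4495], [0.0000, 4.7958]]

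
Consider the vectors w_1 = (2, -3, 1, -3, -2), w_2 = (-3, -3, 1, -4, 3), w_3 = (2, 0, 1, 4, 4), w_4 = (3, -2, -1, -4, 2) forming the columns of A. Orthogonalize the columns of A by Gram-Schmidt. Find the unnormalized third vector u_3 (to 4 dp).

e_1 = w_1/‖w_1‖ = (2, -3, 1, -3, -2)/5.1962 = (0.3849, -0.5774, 0.1925, -0.5774, -0.3849).
r_{12} = e_1·w_2 = 1.9245.
u_2 = w_2 − 1.9245·e_1 = (-3.7407, -1.8889, 0.6296, -2.8889, 3.7407).
‖u_2‖ = 6.3479, so e_2 = (-0.5893, -0.2976, 0.0992, -0.4551, 0.5893).
r_{13} = e_1·w_3 = -2.8868; r_{23} = e_2·w_3 = -0.5426.
u_3 = w_3 + 2.8868·e_1 + 0.5426·e_2 = (2.7914, -1.8281, 1.6094, 2.0864, 3.2086).

u_3 = (2.7914, -1.8281, 1.6094, 2.0864, 3.2086)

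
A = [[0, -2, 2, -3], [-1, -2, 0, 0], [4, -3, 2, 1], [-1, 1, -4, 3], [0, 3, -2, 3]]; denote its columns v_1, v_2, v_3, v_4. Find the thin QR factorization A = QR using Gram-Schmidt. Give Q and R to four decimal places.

Q = [[0.0000, -0.4441, 0.2159, -0.4513], [-0.2357, -0.5798, -0.2774, 0.7099], [0.9428, -0.1234, -0.2916, 0.0839], [-0.2357, 0.0864, -0.8889, -0.3742], [0.0000, 0.6662, -0.0362, 0.3811]], R = [[4.2426, -2.5927, 2.8284, 0.2357], [0.0000, 4.5031, -2.8129, 3.4668], [0.0000, 0.0000, 3.4767, -3.7147], [0.0000, 0.0000, 0.0000, 1.4584]]

v_1 = (0, -1, 4, -1, 0); ‖v_1‖ = 4.2426, so q_1 = (0.0000, -0.2357, 0.9428, -0.2357, 0.0000).
q_1·v_2 = 0.0000·(-2) + (-0.2357)·(-2) + 0.9428·(-3) + (-0.2357)·1 + 0.0000·3 = -2.5927.
u_2 = v_2 + 2.5927·q_1 = (-2.0000, -2.6111, -0.5556, 0.3889, 3.0000).
‖u_2‖ = 4.5031, so q_2 = (-0.4441, -0.5798, -0.1234, 0.0864, 0.6662).
q_1·v_3 = 0.0000·2 + (-0.2357)·0 + 0.9428·2 + (-0.2357)·(-4) + 0.0000·(-2) = 2.8284; q_2·v_3 = (-0.4441)·2 + (-0.5798)·0 + (-0.1234)·2 + 0.0864·(-4) + 0.6662·(-2) = -2.8129.
u_3 = v_3 − 2.8284·q_1 + 2.8129·q_2 = (0.7507, -0.9644, -1.0137, -3.0904, -0.1260).
‖u_3‖ = 3.4767, so q_3 = (0.2159, -0.2774, -0.2916, -0.8889, -0.0362).
q_1·v_4 = 0.0000·(-3) + (-0.2357)·0 + 0.9428·1 + (-0.2357)·3 + 0.0000·3 = 0.2357; q_2·v_4 = (-0.4441)·(-3) + (-0.5798)·0 + (-0.1234)·1 + 0.0864·3 + 0.6662·3 = 3.4668; q_3·v_4 = 0.2159·(-3) + (-0.2774)·0 + (-0.2916)·1 + (-0.8889)·3 + (-0.0362)·3 = -3.7147.
u_4 = v_4 − 0.2357·q_1 − 3.4668·q_2 + 3.7147·q_3 = (-0.6582, 1.0354, 0.1224, -0.5458, 0.5558).
‖u_4‖ = 1.4584, so q_4 = (-0.4513, 0.7099, 0.0839, -0.3742, 0.3811).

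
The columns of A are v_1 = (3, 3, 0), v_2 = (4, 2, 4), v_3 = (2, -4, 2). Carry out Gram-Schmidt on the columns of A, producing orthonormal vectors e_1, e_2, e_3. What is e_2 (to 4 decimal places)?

v_1 = (3, 3, 0); ‖v_1‖ = 4.2426, so e_1 = (0.7071, 0.7071, 0.0000).
e_1·v_2 = 0.7071·4 + 0.7071·2 + 0.0000·4 = 4.2426.
u_2 = v_2 − 4.2426·e_1 = (1.0000, -1.0000, 4.0000).
‖u_2‖ = 4.2426, so e_2 = (0.2357, -0.2357, 0.9428).

e_2 = (0.2357, -0.2357, 0.9428)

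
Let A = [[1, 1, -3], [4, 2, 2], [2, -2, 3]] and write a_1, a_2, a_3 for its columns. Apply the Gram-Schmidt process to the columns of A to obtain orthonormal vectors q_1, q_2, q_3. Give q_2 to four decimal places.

q_2 = (0.2726, 0.3749, -0.8861)

a_1 = (1, 4, 2); ‖a_1‖ = 4.5826, so q_1 = (0.2182, 0.8729, 0.4364).
q_1·a_2 = 0.2182·1 + 0.8729·2 + 0.4364·(-2) = 1.0911.
u_2 = a_2 − 1.0911·q_1 = (0.7619, 1.0476, -2.4762).
‖u_2‖ = 2.7946, so q_2 = (0.2726, 0.3749, -0.8861).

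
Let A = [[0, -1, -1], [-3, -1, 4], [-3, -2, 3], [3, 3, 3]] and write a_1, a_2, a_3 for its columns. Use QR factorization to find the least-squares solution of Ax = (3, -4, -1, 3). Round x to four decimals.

x = (4.0000, -4.0000, 1.0000)

a_1 = (0, -3, -3, 3); ‖a_1‖ = 5.1962, so e_1 = (0.0000, -0.5774, -0.5774, 0.5774).
e_1·a_2 = 0.0000·(-1) + (-0.5774)·(-1) + (-0.5774)·(-2) + 0.5774·3 = 3.4641.
u_2 = a_2 − 3.4641·e_1 = (-1.0000, 1.0000, 0.0000, 1.0000).
‖u_2‖ = 1.7321, so e_2 = (-0.5774, 0.5774, 0.0000, 0.5774).
e_1·a_3 = 0.0000·(-1) + (-0.5774)·4 + (-0.5774)·3 + 0.5774·3 = -2.3094; e_2·a_3 = (-0.5774)·(-1) + 0.5774·4 + (0.0000)·3 + 0.5774·3 = 4.6188.
u_3 = a_3 + 2.3094·e_1 − 4.6188·e_2 = (1.6667, 0.0000, 1.6667, 1.6667).
‖u_3‖ = 2.8868, so e_3 = (0.5774, 0.0000, 0.5774, 0.5774).
Qᵀb = (4.6188, -2.3094, 2.8868).
Back-substitute: x_3 = 2.8868/2.8868 = 1.0000.
x_2 = (-2.3094 − 4.6188·1.0000)/1.7321 = -4.0000.
x_1 = (4.6188 − 3.4641·(-4.0000) + 2.3094·1.0000)/5.1962 = 4.0000.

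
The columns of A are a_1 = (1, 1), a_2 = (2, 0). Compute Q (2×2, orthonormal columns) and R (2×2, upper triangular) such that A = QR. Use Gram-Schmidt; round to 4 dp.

Q = [[0.7071, 0.7071], [0.7071, -0.7071]], R = [[1.4142, 1.4142], [0.0000, 1.4142]]

a_1 = (1, 1); ‖a_1‖ = 1.4142, so e_1 = (0.7071, 0.7071).
e_1·a_2 = 0.7071·2 + 0.7071·0 = 1.4142.
u_2 = a_2 − 1.4142·e_1 = (1.0000, -1.0000).
‖u_2‖ = 1.4142, so e_2 = (0.7071, -0.7071).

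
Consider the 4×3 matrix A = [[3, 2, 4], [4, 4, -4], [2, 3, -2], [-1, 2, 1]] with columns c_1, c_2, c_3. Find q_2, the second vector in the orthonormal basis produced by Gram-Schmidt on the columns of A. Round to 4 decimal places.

c_1 = (3, 4, 2, -1); ‖c_1‖ = 5.4772, so q_1 = (0.5477, 0.7303, 0.3651, -0.1826).
q_1·c_2 = 0.5477·2 + 0.7303·4 + 0.3651·3 + (-0.1826)·2 = 4.7469.
u_2 = c_2 − 4.7469·q_1 = (-0.6000, 0.5333, 1.2667, 2.8667).
‖u_2‖ = 3.2352, so q_2 = (-0.1855, 0.1649, 0.3915, 0.8861).

q_2 = (-0.1855, 0.1649, 0.3915, 0.8861)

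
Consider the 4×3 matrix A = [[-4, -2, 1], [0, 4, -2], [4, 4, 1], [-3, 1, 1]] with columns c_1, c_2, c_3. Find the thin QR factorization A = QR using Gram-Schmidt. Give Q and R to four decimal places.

Q = [[-0.6247, 0.0095, 0.2838], [0.0000, 0.7808, -0.5854], [0.6247, 0.3809, 0.6165], [-0.4685, 0.4951, 0.4435]], R = [[6.4031, 3.2796, -0.4685], [0.0000, 5.1229, -0.6761], [0.0000, 0.0000, 2.5146]]

c_1 = (-4, 0, 4, -3); ‖c_1‖ = 6.4031, so e_1 = (-0.6247, 0.0000, 0.6247, -0.4685).
e_1·c_2 = (-0.6247)·(-2) + 0.0000·4 + 0.6247·4 + (-0.4685)·1 = 3.2796.
u_2 = c_2 − 3.2796·e_1 = (0.0488, 4.0000, 1.9512, 2.5366).
‖u_2‖ = 5.1229, so e_2 = (0.0095, 0.7808, 0.3809, 0.4951).
e_1·c_3 = (-0.6247)·1 + 0.0000·(-2) + 0.6247·1 + (-0.4685)·1 = -0.4685; e_2·c_3 = 0.0095·1 + 0.7808·(-2) + 0.3809·1 + 0.4951·1 = -0.6761.
u_3 = c_3 + 0.4685·e_1 + 0.6761·e_2 = (0.7138, -1.4721, 1.5502, 1.1152).
‖u_3‖ = 2.5146, so e_3 = (0.2838, -0.5854, 0.6165, 0.4435).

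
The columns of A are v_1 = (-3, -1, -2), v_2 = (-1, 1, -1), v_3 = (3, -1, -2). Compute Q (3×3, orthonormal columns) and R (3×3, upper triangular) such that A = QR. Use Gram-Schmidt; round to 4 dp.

v_1 = (-3, -1, -2); ‖v_1‖ = 3.7417, so q_1 = (-0.8018, -0.2673, -0.5345).
q_1·v_2 = (-0.8018)·(-1) + (-0.2673)·1 + (-0.5345)·(-1) = 1.0690.
u_2 = v_2 − 1.0690·q_1 = (-0.1429, 1.2857, -0.4286).
‖u_2‖ = 1.3628, so q_2 = (-0.1048, 0.9435, -0.3145).
q_1·v_3 = (-0.8018)·3 + (-0.2673)·(-1) + (-0.5345)·(-2) = -1.0690; q_2·v_3 = (-0.1048)·3 + 0.9435·(-1) + (-0.3145)·(-2) = -0.6290.
u_3 = v_3 + 1.0690·q_1 + 0.6290·q_2 = (2.0769, -0.6923, -2.7692).
‖u_3‖ = 3.5301, so q_3 = (0.5883, -0.1961, -0.7845).

Q = [[-0.8018, -0.1048, 0.5883], [-0.2673, 0.9435, -0.1961], [-0.5345, -0.3145, -0.7845]], R = [[3.7417, 1.0690, -1.0690], [0.0000, 1.3628, -0.6290], [0.0000, 0.0000, 3.5301]]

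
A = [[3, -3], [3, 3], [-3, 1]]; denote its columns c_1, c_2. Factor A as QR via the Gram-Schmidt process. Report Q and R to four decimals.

c_1 = (3, 3, -3); ‖c_1‖ = 5.1962, so q_1 = (0.5774, 0.5774, -0.5774).
q_1·c_2 = 0.5774·(-3) + 0.5774·3 + (-0.5774)·1 = -0.5774.
u_2 = c_2 + 0.5774·q_1 = (-2.6667, 3.3333, 0.6667).
‖u_2‖ = 4.3205, so q_2 = (-0.6172, 0.7715, 0.1543).

Q = [[0.5774, -0.6172], [0.5774, 0.7715], [-0.5774, 0.1543]], R = [[5.1962, -0.5774], [0.0000, 4.3205]]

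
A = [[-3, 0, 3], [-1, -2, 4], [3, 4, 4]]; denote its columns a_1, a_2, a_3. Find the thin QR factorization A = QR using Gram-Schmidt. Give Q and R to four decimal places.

e_1 = a_1/‖a_1‖ = (-3, -1, 3)/4.3589 = (-0.6882, -0.2294, 0.6882).
r_{12} = e_1·a_2 = 3.2118.
u_2 = a_2 − 3.2118·e_1 = (2.2105, -1.2632, 1.7895).
‖u_2‖ = 3.1119, so e_2 = (0.7103, -0.4059, 0.5750).
r_{13} = e_1·a_3 = -0.2294; r_{23} = e_2·a_3 = 2.8075.
u_3 = a_3 + 0.2294·e_1 − 2.8075·e_2 = (0.8478, 5.0870, 2.5435).
‖u_3‖ = 5.7502, so e_3 = (0.1474, 0.8847, 0.4423).

Q = [[-0.6882, 0.7103, 0.1474], [-0.2294, -0.4059, 0.8847], [0.6882, 0.5750, 0.4423]], R = [[4.3589, 3.2118, -0.2294], [0.0000, 3.1119, 2.8075], [0.0000, 0.0000, 5.7502]]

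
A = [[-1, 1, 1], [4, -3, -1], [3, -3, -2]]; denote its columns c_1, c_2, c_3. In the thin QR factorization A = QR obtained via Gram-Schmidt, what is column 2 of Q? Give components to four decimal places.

c_1 = (-1, 4, 3); ‖c_1‖ = 5.0990, so e_1 = (-0.1961, 0.7845, 0.5883).
e_1·c_2 = (-0.1961)·1 + 0.7845·(-3) + 0.5883·(-3) = -4.3146.
u_2 = c_2 + 4.3146·e_1 = (0.1538, 0.3846, -0.4615).
‖u_2‖ = 0.6202, so e_2 = (0.2481, 0.6202, -0.7442).

e_2 = (0.2481, 0.6202, -0.7442)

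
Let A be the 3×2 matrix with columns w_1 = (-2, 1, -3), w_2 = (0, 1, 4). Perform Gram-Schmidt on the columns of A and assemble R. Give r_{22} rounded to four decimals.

r_{22} = 2.8909

e_1 = w_1/‖w_1‖ = (-2, 1, -3)/3.7417 = (-0.5345, 0.2673, -0.8018).
r_{12} = e_1·w_2 = -2.9399.
u_2 = w_2 + 2.9399·e_1 = (-1.5714, 1.7857, 1.6429).
r_{22} = ‖u_2‖ = 2.8909.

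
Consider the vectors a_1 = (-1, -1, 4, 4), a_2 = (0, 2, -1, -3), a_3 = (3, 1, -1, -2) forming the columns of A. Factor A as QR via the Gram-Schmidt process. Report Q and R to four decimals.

q_1 = a_1/‖a_1‖ = (-1, -1, 4, 4)/5.8310 = (-0.1715, -0.1715, 0.6860, 0.6860).
r_{12} = q_1·a_2 = -3.0870.
u_2 = a_2 + 3.0870·q_1 = (-0.5294, 1.4706, 1.1176, -0.8824).
‖u_2‖ = 2.1144, so q_2 = (-0.2504, 0.6955, 0.5286, -0.4173).
r_{13} = q_1·a_3 = -2.7440; r_{23} = q_2·a_3 = 0.2504.
u_3 = a_3 + 2.7440·q_1 − 0.2504·q_2 = (2.5921, 0.3553, 0.7500, -0.0132).
‖u_3‖ = 2.7217, so q_3 = (0.9524, 0.1305, 0.2756, -0.0048).

Q = [[-0.1715, -0.2504, 0.9524], [-0.1715, 0.6955, 0.1305], [0.6860, 0.5286, 0.2756], [0.6860, -0.4173, -0.0048]], R = [[5.8310, -3.0870, -2.7440], [0.0000, 2.1144, 0.2504], [0.0000, 0.0000, 2.7217]]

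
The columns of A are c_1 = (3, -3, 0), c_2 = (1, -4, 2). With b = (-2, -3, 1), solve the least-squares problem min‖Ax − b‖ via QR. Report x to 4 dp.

c_1 = (3, -3, 0); ‖c_1‖ = 4.2426, so q_1 = (0.7071, -0.7071, 0.0000).
q_1·c_2 = 0.7071·1 + (-0.7071)·(-4) + 0.0000·2 = 3.5355.
u_2 = c_2 − 3.5355·q_1 = (-1.5000, -1.5000, 2.0000).
‖u_2‖ = 2.9155, so q_2 = (-0.5145, -0.5145, 0.6860).
Qᵀb = (0.7071, 3.2585).
Back-substitute: x_2 = 3.2585/2.9155 = 1.1176.
x_1 = (0.7071 − 3.5355·1.1176)/4.2426 = -0.7647.

x = (-0.7647, 1.1176)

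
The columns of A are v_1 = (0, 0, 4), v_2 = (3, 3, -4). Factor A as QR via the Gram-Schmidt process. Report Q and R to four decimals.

Q = [[0.0000, 0.7071], [0.0000, 0.7071], [1.0000, 0.0000]], R = [[4.0000, -4.0000], [0.0000, 4.2426]]

q_1 = v_1/‖v_1‖ = (0, 0, 4)/4.0000 = (0.0000, 0.0000, 1.0000).
r_{12} = q_1·v_2 = -4.0000.
u_2 = v_2 + 4.0000·q_1 = (3.0000, 3.0000, 0.0000).
‖u_2‖ = 4.2426, so q_2 = (0.7071, 0.7071, 0.0000).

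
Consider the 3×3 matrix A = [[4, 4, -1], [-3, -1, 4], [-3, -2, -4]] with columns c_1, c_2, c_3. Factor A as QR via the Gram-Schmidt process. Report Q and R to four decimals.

Q = [[0.6860, 0.6544, -0.3180], [-0.5145, 0.7453, 0.4240], [-0.5145, 0.1273, -0.8480]], R = [[5.8310, 4.2875, -0.6860], [0.0000, 1.6179, 1.8179], [0.0000, 0.0000, 5.4060]]

e_1 = c_1/‖c_1‖ = (4, -3, -3)/5.8310 = (0.6860, -0.5145, -0.5145).
r_{12} = e_1·c_2 = 4.2875.
u_2 = c_2 − 4.2875·e_1 = (1.0588, 1.2059, 0.2059).
‖u_2‖ = 1.6179, so e_2 = (0.6544, 0.7453, 0.1273).
r_{13} = e_1·c_3 = -0.6860; r_{23} = e_2·c_3 = 1.8179.
u_3 = c_3 + 0.6860·e_1 − 1.8179·e_2 = (-1.7191, 2.2921, -4.5843).
‖u_3‖ = 5.4060, so e_3 = (-0.3180, 0.4240, -0.8480).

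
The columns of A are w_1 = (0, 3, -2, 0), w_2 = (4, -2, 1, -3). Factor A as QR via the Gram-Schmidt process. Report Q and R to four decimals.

Q = [[0.0000, 0.7988], [0.8321, -0.0307], [-0.5547, -0.0461], [0.0000, -0.5991]], R = [[3.6056, -2.2188], [0.0000, 5.0077]]

w_1 = (0, 3, -2, 0); ‖w_1‖ = 3.6056, so q_1 = (0.0000, 0.8321, -0.5547, 0.0000).
q_1·w_2 = 0.0000·4 + 0.8321·(-2) + (-0.5547)·1 + 0.0000·(-3) = -2.2188.
u_2 = w_2 + 2.2188·q_1 = (4.0000, -0.1538, -0.2308, -3.0000).
‖u_2‖ = 5.0077, so q_2 = (0.7988, -0.0307, -0.0461, -0.5991).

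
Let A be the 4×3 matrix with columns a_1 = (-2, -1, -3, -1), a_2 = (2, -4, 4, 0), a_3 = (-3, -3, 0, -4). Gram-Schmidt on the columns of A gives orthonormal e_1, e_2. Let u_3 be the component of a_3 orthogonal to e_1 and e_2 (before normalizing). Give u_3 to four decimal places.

a_1 = (-2, -1, -3, -1); ‖a_1‖ = 3.8730, so e_1 = (-0.5164, -0.2582, -0.7746, -0.2582).
e_1·a_2 = (-0.5164)·2 + (-0.2582)·(-4) + (-0.7746)·4 + (-0.2582)·0 = -3.0984.
u_2 = a_2 + 3.0984·e_1 = (0.4000, -4.8000, 1.6000, -0.8000).
‖u_2‖ = 5.1381, so e_2 = (0.0778, -0.9342, 0.3114, -0.1557).
e_1·a_3 = (-0.5164)·(-3) + (-0.2582)·(-3) + (-0.7746)·0 + (-0.2582)·(-4) = 3.3566; e_2·a_3 = 0.0778·(-3) + (-0.9342)·(-3) + 0.3114·0 + (-0.1557)·(-4) = 3.1918.
u_3 = a_3 − 3.3566·e_1 − 3.1918·e_2 = (-1.5152, 0.8485, 1.6061, -2.6364).

u_3 = (-1.5152, 0.8485, 1.6061, -2.6364)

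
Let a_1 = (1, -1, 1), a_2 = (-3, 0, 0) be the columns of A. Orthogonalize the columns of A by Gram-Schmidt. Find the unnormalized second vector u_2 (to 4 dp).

u_2 = (-2.0000, -1.0000, 1.0000)

q_1 = a_1/‖a_1‖ = (1, -1, 1)/1.7321 = (0.5774, -0.5774, 0.5774).
r_{12} = q_1·a_2 = -1.7321.
u_2 = a_2 + 1.7321·q_1 = (-2.0000, -1.0000, 1.0000).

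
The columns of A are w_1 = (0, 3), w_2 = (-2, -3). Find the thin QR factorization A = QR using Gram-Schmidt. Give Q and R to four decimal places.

Q = [[0.0000, -1.0000], [1.0000, 0.0000]], R = [[3.0000, -3.0000], [0.0000, 2.0000]]

w_1 = (0, 3); ‖w_1‖ = 3.0000, so e_1 = (0.0000, 1.0000).
e_1·w_2 = 0.0000·(-2) + 1.0000·(-3) = -3.0000.
u_2 = w_2 + 3.0000·e_1 = (-2.0000, 0.0000).
‖u_2‖ = 2.0000, so e_2 = (-1.0000, 0.0000).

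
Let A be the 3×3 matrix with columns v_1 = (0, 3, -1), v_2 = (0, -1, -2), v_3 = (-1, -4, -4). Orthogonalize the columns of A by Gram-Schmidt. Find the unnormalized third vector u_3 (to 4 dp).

v_1 = (0, 3, -1); ‖v_1‖ = 3.1623, so e_1 = (0.0000, 0.9487, -0.3162).
e_1·v_2 = 0.0000·0 + 0.9487·(-1) + (-0.3162)·(-2) = -0.3162.
u_2 = v_2 + 0.3162·e_1 = (0.0000, -0.7000, -2.1000).
‖u_2‖ = 2.2136, so e_2 = (0.0000, -0.3162, -0.9487).
e_1·v_3 = 0.0000·(-1) + 0.9487·(-4) + (-0.3162)·(-4) = -2.5298; e_2·v_3 = 0.0000·(-1) + (-0.3162)·(-4) + (-0.9487)·(-4) = 5.0596.
u_3 = v_3 + 2.5298·e_1 − 5.0596·e_2 = (-1.0000, 0.0000, 0.0000).

u_3 = (-1.0000, 0.0000, 0.0000)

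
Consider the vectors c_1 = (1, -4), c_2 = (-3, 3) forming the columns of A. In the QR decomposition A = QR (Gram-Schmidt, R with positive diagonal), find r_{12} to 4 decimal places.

c_1 = (1, -4); ‖c_1‖ = 4.1231, so e_1 = (0.2425, -0.9701).
r_{12} = e_1·c_2 = -3.6380.

r_{12} = -3.6380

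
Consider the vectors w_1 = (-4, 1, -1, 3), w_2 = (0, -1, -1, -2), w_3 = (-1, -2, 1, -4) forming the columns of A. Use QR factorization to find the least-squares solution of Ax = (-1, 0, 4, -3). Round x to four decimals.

x = (-0.1805, -2.2541, 1.6046)

w_1 = (-4, 1, -1, 3); ‖w_1‖ = 5.1962, so e_1 = (-0.7698, 0.1925, -0.1925, 0.5774).
e_1·w_2 = (-0.7698)·0 + 0.1925·(-1) + (-0.1925)·(-1) + 0.5774·(-2) = -1.1547.
u_2 = w_2 + 1.1547·e_1 = (-0.8889, -0.7778, -1.2222, -1.3333).
‖u_2‖ = 2.1602, so e_2 = (-0.4115, -0.3600, -0.5658, -0.6172).
e_1·w_3 = (-0.7698)·(-1) + 0.1925·(-2) + (-0.1925)·1 + 0.5774·(-4) = -2.1170; e_2·w_3 = (-0.4115)·(-1) + (-0.3600)·(-2) + (-0.5658)·1 + (-0.6172)·(-4) = 3.0346.
u_3 = w_3 + 2.1170·e_1 − 3.0346·e_2 = (-1.3810, -0.5000, 2.3095, -0.9048).
‖u_3‖ = 2.8826, so e_3 = (-0.4791, -0.1735, 0.8012, -0.3139).
Qᵀb = (-1.7321, 0.0000, 4.6254).
Back-substitute: x_3 = 4.6254/2.8826 = 1.6046.
x_2 = (0.0000 − 3.0346·1.6046)/2.1602 = -2.2541.
x_1 = (-1.7321 + 1.1547·(-2.2541) + 2.1170·1.6046)/5.1962 = -0.1805.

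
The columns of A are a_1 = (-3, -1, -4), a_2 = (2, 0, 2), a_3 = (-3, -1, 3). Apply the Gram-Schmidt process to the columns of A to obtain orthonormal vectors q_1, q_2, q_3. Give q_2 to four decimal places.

q_2 = (0.5661, -0.7926, -0.2265)

q_1 = a_1/‖a_1‖ = (-3, -1, -4)/5.0990 = (-0.5883, -0.1961, -0.7845).
r_{12} = q_1·a_2 = -2.7456.
u_2 = a_2 + 2.7456·q_1 = (0.3846, -0.5385, -0.1538).
‖u_2‖ = 0.6794, so q_2 = (0.5661, -0.7926, -0.2265).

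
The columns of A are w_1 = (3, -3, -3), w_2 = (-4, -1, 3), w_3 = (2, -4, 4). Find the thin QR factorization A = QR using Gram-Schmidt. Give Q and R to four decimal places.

Q = [[0.5774, -0.5345, 0.6172], [-0.5774, -0.8018, -0.1543], [-0.5774, 0.2673, 0.7715]], R = [[5.1962, -3.4641, 1.1547], [0.0000, 3.7417, 3.2071], [0.0000, 0.0000, 4.9377]]

w_1 = (3, -3, -3); ‖w_1‖ = 5.1962, so q_1 = (0.5774, -0.5774, -0.5774).
q_1·w_2 = 0.5774·(-4) + (-0.5774)·(-1) + (-0.5774)·3 = -3.4641.
u_2 = w_2 + 3.4641·q_1 = (-2.0000, -3.0000, 1.0000).
‖u_2‖ = 3.7417, so q_2 = (-0.5345, -0.8018, 0.2673).
q_1·w_3 = 0.5774·2 + (-0.5774)·(-4) + (-0.5774)·4 = 1.1547; q_2·w_3 = (-0.5345)·2 + (-0.8018)·(-4) + 0.2673·4 = 3.2071.
u_3 = w_3 − 1.1547·q_1 − 3.2071·q_2 = (3.0476, -0.7619, 3.8095).
‖u_3‖ = 4.9377, so q_3 = (0.6172, -0.1543, 0.7715).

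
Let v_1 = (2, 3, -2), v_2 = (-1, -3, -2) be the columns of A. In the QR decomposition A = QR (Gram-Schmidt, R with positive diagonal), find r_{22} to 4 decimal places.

r_{22} = 3.3343

v_1 = (2, 3, -2); ‖v_1‖ = 4.1231, so q_1 = (0.4851, 0.7276, -0.4851).
q_1·v_2 = 0.4851·(-1) + 0.7276·(-3) + (-0.4851)·(-2) = -1.6977.
u_2 = v_2 + 1.6977·q_1 = (-0.1765, -1.7647, -2.8235).
r_{22} = ‖u_2‖ = 3.3343.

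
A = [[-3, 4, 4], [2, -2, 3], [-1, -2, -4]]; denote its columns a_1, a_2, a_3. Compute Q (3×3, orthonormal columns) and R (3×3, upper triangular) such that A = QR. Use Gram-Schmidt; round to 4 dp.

Q = [[-0.8018, 0.3162, 0.5071], [0.5345, 0.0000, 0.8452], [-0.2673, -0.9487, 0.1690]], R = [[3.7417, -3.7417, -0.5345], [0.0000, 3.1623, 5.0596], [0.0000, 0.0000, 3.8877]]

a_1 = (-3, 2, -1); ‖a_1‖ = 3.7417, so e_1 = (-0.8018, 0.5345, -0.2673).
e_1·a_2 = (-0.8018)·4 + 0.5345·(-2) + (-0.2673)·(-2) = -3.7417.
u_2 = a_2 + 3.7417·e_1 = (1.0000, 0.0000, -3.0000).
‖u_2‖ = 3.1623, so e_2 = (0.3162, 0.0000, -0.9487).
e_1·a_3 = (-0.8018)·4 + 0.5345·3 + (-0.2673)·(-4) = -0.5345; e_2·a_3 = 0.3162·4 + 0.0000·3 + (-0.9487)·(-4) = 5.0596.
u_3 = a_3 + 0.5345·e_1 − 5.0596·e_2 = (1.9714, 3.2857, 0.6571).
‖u_3‖ = 3.8877, so e_3 = (0.5071, 0.8452, 0.1690).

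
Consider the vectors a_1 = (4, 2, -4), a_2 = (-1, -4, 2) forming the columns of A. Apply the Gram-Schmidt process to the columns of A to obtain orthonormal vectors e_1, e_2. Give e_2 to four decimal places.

e_1 = a_1/‖a_1‖ = (4, 2, -4)/6.0000 = (0.6667, 0.3333, -0.6667).
r_{12} = e_1·a_2 = -3.3333.
u_2 = a_2 + 3.3333·e_1 = (1.2222, -2.8889, -0.2222).
‖u_2‖ = 3.1447, so e_2 = (0.3887, -0.9187, -0.0707).

e_2 = (0.3887, -0.9187, -0.0707)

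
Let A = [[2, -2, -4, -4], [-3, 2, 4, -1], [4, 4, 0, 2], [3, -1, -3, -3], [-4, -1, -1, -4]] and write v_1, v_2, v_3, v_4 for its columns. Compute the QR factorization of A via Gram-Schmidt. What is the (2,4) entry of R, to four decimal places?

r_{24} = 3.9335

e_1 = v_1/‖v_1‖ = (2, -3, 4, 3, -4)/7.3485 = (0.2722, -0.4082, 0.5443, 0.4082, -0.5443).
r_{12} = e_1·v_2 = 0.9526.
u_2 = v_2 − 0.9526·e_1 = (-2.2593, 2.3889, 3.4815, -1.3889, -0.4815).
‖u_2‖ = 5.0093, so e_2 = (-0.4510, 0.4769, 0.6950, -0.2773, -0.0961).
r_{24} = e_2·v_4 = 3.9335.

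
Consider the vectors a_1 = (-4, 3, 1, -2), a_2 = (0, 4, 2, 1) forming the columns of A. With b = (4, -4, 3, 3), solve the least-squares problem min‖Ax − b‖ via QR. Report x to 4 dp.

a_1 = (-4, 3, 1, -2); ‖a_1‖ = 5.4772, so e_1 = (-0.7303, 0.5477, 0.1826, -0.3651).
e_1·a_2 = (-0.7303)·0 + 0.5477·4 + 0.1826·2 + (-0.3651)·1 = 2.1909.
u_2 = a_2 − 2.1909·e_1 = (1.6000, 2.8000, 1.6000, 1.8000).
‖u_2‖ = 4.0249, so e_2 = (0.3975, 0.6957, 0.3975, 0.4472).
Qᵀb = (-5.6598, 1.3416).
Back-substitute: x_2 = 1.3416/4.0249 = 0.3333.
x_1 = (-5.6598 − 2.1909·0.3333)/5.4772 = -1.1667.

x = (-1.1667, 0.3333)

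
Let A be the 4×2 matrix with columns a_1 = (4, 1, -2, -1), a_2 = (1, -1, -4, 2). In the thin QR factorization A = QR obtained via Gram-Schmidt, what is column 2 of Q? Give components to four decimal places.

e_2 = (-0.1487, -0.3292, -0.7434, 0.5629)

a_1 = (4, 1, -2, -1); ‖a_1‖ = 4.6904, so e_1 = (0.8528, 0.2132, -0.4264, -0.2132).
e_1·a_2 = 0.8528·1 + 0.2132·(-1) + (-0.4264)·(-4) + (-0.2132)·2 = 1.9188.
u_2 = a_2 − 1.9188·e_1 = (-0.6364, -1.4091, -3.1818, 2.4091).
‖u_2‖ = 4.2800, so e_2 = (-0.1487, -0.3292, -0.7434, 0.5629).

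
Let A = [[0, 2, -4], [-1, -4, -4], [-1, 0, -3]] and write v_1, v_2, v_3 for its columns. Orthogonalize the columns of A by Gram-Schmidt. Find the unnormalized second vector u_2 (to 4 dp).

u_2 = (2.0000, -2.0000, 2.0000)

v_1 = (0, -1, -1); ‖v_1‖ = 1.4142, so e_1 = (0.0000, -0.7071, -0.7071).
e_1·v_2 = 0.0000·2 + (-0.7071)·(-4) + (-0.7071)·0 = 2.8284.
u_2 = v_2 − 2.8284·e_1 = (2.0000, -2.0000, 2.0000).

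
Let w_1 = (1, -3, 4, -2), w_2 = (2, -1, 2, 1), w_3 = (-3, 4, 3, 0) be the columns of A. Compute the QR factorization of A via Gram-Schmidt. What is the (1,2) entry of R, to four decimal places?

w_1 = (1, -3, 4, -2); ‖w_1‖ = 5.4772, so q_1 = (0.1826, -0.5477, 0.7303, -0.3651).
r_{12} = q_1·w_2 = 2.0083.

r_{12} = 2.0083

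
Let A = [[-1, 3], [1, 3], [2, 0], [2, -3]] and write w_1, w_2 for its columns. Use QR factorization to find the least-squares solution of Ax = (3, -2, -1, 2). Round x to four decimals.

x = (-0.4231, -0.2051)

w_1 = (-1, 1, 2, 2); ‖w_1‖ = 3.1623, so e_1 = (-0.3162, 0.3162, 0.6325, 0.6325).
e_1·w_2 = (-0.3162)·3 + 0.3162·3 + 0.6325·0 + 0.6325·(-3) = -1.8974.
u_2 = w_2 + 1.8974·e_1 = (2.4000, 3.6000, 1.2000, -1.8000).
‖u_2‖ = 4.8374, so e_2 = (0.4961, 0.7442, 0.2481, -0.3721).
Qᵀb = (-0.9487, -0.9923).
Back-substitute: x_2 = -0.9923/4.8374 = -0.2051.
x_1 = (-0.9487 + 1.8974·(-0.2051))/3.1623 = -0.4231.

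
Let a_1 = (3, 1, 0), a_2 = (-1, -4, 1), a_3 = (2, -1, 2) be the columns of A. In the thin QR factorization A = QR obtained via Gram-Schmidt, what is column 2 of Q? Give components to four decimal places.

a_1 = (3, 1, 0); ‖a_1‖ = 3.1623, so q_1 = (0.9487, 0.3162, 0.0000).
q_1·a_2 = 0.9487·(-1) + 0.3162·(-4) + 0.0000·1 = -2.2136.
u_2 = a_2 + 2.2136·q_1 = (1.1000, -3.3000, 1.0000).
‖u_2‖ = 3.6194, so q_2 = (0.3039, -0.9118, 0.2763).

q_2 = (0.3039, -0.9118, 0.2763)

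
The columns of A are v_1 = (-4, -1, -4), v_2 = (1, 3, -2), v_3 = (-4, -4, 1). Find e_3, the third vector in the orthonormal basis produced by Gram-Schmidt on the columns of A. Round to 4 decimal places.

e_3 = (-0.6520, 0.5589, 0.5123)

v_1 = (-4, -1, -4); ‖v_1‖ = 5.7446, so e_1 = (-0.6963, -0.1741, -0.6963).
e_1·v_2 = (-0.6963)·1 + (-0.1741)·3 + (-0.6963)·(-2) = 0.1741.
u_2 = v_2 − 0.1741·e_1 = (1.1212, 3.0303, -1.8788).
‖u_2‖ = 3.7376, so e_2 = (0.3000, 0.8108, -0.5027).
e_1·v_3 = (-0.6963)·(-4) + (-0.1741)·(-4) + (-0.6963)·1 = 2.7852; e_2·v_3 = 0.3000·(-4) + 0.8108·(-4) + (-0.5027)·1 = -4.9456.
u_3 = v_3 − 2.7852·e_1 + 4.9456·e_2 = (-0.5770, 0.4946, 0.4534).
‖u_3‖ = 0.8849, so e_3 = (-0.6520, 0.5589, 0.5123).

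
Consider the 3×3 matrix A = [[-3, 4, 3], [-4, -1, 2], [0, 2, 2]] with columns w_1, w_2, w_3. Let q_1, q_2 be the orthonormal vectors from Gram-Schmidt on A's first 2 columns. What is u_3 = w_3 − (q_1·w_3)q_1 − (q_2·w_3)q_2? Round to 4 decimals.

u_3 = (-0.4512, 0.3384, 1.0716)

q_1 = w_1/‖w_1‖ = (-3, -4, 0)/5.0000 = (-0.6000, -0.8000, 0.0000).
r_{12} = q_1·w_2 = -1.6000.
u_2 = w_2 + 1.6000·q_1 = (3.0400, -2.2800, 2.0000).
‖u_2‖ = 4.2942, so q_2 = (0.7079, -0.5310, 0.4657).
r_{13} = q_1·w_3 = -3.4000; r_{23} = q_2·w_3 = 1.9934.
u_3 = w_3 + 3.4000·q_1 − 1.9934·q_2 = (-0.4512, 0.3384, 1.0716).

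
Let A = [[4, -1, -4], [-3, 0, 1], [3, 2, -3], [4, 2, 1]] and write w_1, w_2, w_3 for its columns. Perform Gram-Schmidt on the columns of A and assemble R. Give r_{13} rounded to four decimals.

r_{13} = -3.3941

w_1 = (4, -3, 3, 4); ‖w_1‖ = 7.0711, so e_1 = (0.5657, -0.4243, 0.4243, 0.5657).
r_{13} = e_1·w_3 = -3.3941.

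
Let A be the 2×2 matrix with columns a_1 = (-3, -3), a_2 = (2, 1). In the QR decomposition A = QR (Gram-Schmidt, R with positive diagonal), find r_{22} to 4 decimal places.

a_1 = (-3, -3); ‖a_1‖ = 4.2426, so e_1 = (-0.7071, -0.7071).
e_1·a_2 = (-0.7071)·2 + (-0.7071)·1 = -2.1213.
u_2 = a_2 + 2.1213·e_1 = (0.5000, -0.5000).
r_{22} = ‖u_2‖ = 0.7071.

r_{22} = 0.7071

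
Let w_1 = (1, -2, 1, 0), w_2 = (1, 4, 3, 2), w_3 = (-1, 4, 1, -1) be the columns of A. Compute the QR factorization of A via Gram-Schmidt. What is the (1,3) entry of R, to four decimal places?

w_1 = (1, -2, 1, 0); ‖w_1‖ = 2.4495, so e_1 = (0.4082, -0.8165, 0.4082, 0.0000).
r_{13} = e_1·w_3 = -3.2660.

r_{13} = -3.2660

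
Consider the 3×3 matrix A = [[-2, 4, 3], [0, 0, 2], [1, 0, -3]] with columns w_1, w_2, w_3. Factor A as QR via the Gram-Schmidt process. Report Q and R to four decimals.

Q = [[-0.8944, 0.4472, 0.0000], [0.0000, 0.0000, 1.0000], [0.4472, 0.8944, 0.0000]], R = [[2.2361, -3.5777, -4.0249], [0.0000, 1.7889, -1.3416], [0.0000, 0.0000, 2.0000]]

w_1 = (-2, 0, 1); ‖w_1‖ = 2.2361, so q_1 = (-0.8944, 0.0000, 0.4472).
q_1·w_2 = (-0.8944)·4 + 0.0000·0 + 0.4472·0 = -3.5777.
u_2 = w_2 + 3.5777·q_1 = (0.8000, 0.0000, 1.6000).
‖u_2‖ = 1.7889, so q_2 = (0.4472, 0.0000, 0.8944).
q_1·w_3 = (-0.8944)·3 + 0.0000·2 + 0.4472·(-3) = -4.0249; q_2·w_3 = 0.4472·3 + 0.0000·2 + 0.8944·(-3) = -1.3416.
u_3 = w_3 + 4.0249·q_1 + 1.3416·q_2 = (0.0000, 2.0000, 0.0000).
‖u_3‖ = 2.0000, so q_3 = (0.0000, 1.0000, 0.0000).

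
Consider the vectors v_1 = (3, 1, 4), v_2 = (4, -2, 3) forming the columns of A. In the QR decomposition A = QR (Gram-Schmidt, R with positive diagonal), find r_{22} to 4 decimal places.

r_{22} = 3.2225

v_1 = (3, 1, 4); ‖v_1‖ = 5.0990, so q_1 = (0.5883, 0.1961, 0.7845).
q_1·v_2 = 0.5883·4 + 0.1961·(-2) + 0.7845·3 = 4.3146.
u_2 = v_2 − 4.3146·q_1 = (1.4615, -2.8462, -0.3846).
r_{22} = ‖u_2‖ = 3.2225.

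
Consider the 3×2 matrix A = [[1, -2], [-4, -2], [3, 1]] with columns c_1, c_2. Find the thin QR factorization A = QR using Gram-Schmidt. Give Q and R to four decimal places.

Q = [[0.1961, -0.9672], [-0.7845, -0.2537], [0.5883, -0.0159]], R = [[5.0990, 1.7650], [0.0000, 2.4258]]

c_1 = (1, -4, 3); ‖c_1‖ = 5.0990, so e_1 = (0.1961, -0.7845, 0.5883).
e_1·c_2 = 0.1961·(-2) + (-0.7845)·(-2) + 0.5883·1 = 1.7650.
u_2 = c_2 − 1.7650·e_1 = (-2.3462, -0.6154, -0.0385).
‖u_2‖ = 2.4258, so e_2 = (-0.9672, -0.2537, -0.0159).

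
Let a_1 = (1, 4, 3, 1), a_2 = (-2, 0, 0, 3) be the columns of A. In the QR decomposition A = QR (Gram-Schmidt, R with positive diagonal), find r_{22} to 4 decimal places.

r_{22} = 3.6004

a_1 = (1, 4, 3, 1); ‖a_1‖ = 5.1962, so q_1 = (0.1925, 0.7698, 0.5774, 0.1925).
q_1·a_2 = 0.1925·(-2) + 0.7698·0 + 0.5774·0 + 0.1925·3 = 0.1925.
u_2 = a_2 − 0.1925·q_1 = (-2.0370, -0.1481, -0.1111, 2.9630).
r_{22} = ‖u_2‖ = 3.6004.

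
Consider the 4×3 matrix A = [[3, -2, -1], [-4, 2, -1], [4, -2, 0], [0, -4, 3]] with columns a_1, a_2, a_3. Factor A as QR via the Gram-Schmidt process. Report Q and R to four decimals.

Q = [[0.4685, -0.0970, -0.7977], [-0.6247, -0.0364, -0.5947], [0.6247, 0.0364, 0.0036], [0.0000, -0.9940, 0.0997]], R = [[6.4031, -3.4358, 0.1562], [0.0000, 4.0243, -2.8485], [0.0000, 0.0000, 1.6916]]

e_1 = a_1/‖a_1‖ = (3, -4, 4, 0)/6.4031 = (0.4685, -0.6247, 0.6247, 0.0000).
r_{12} = e_1·a_2 = -3.4358.
u_2 = a_2 + 3.4358·e_1 = (-0.3902, -0.1463, 0.1463, -4.0000).
‖u_2‖ = 4.0243, so e_2 = (-0.0970, -0.0364, 0.0364, -0.9940).
r_{13} = e_1·a_3 = 0.1562; r_{23} = e_2·a_3 = -2.8485.
u_3 = a_3 − 0.1562·e_1 + 2.8485·e_2 = (-1.3494, -1.0060, 0.0060, 0.1687).
‖u_3‖ = 1.6916, so e_3 = (-0.7977, -0.5947, 0.0036, 0.0997).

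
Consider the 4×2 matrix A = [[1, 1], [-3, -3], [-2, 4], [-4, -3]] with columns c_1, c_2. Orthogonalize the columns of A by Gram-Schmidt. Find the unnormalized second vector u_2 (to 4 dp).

q_1 = c_1/‖c_1‖ = (1, -3, -2, -4)/5.4772 = (0.1826, -0.5477, -0.3651, -0.7303).
r_{12} = q_1·c_2 = 2.5560.
u_2 = c_2 − 2.5560·q_1 = (0.5333, -1.6000, 4.9333, -1.1333).

u_2 = (0.5333, -1.6000, 4.9333, -1.1333)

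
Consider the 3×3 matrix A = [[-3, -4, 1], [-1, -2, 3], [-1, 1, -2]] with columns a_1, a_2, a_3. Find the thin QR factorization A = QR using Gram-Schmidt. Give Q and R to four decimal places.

a_1 = (-3, -1, -1); ‖a_1‖ = 3.3166, so q_1 = (-0.9045, -0.3015, -0.3015).
q_1·a_2 = (-0.9045)·(-4) + (-0.3015)·(-2) + (-0.3015)·1 = 3.9196.
u_2 = a_2 − 3.9196·q_1 = (-0.4545, -0.8182, 2.1818).
‖u_2‖ = 2.3741, so q_2 = (-0.1915, -0.3446, 0.9190).
q_1·a_3 = (-0.9045)·1 + (-0.3015)·3 + (-0.3015)·(-2) = -1.2060; q_2·a_3 = (-0.1915)·1 + (-0.3446)·3 + 0.9190·(-2) = -3.0634.
u_3 = a_3 + 1.2060·q_1 + 3.0634·q_2 = (-0.6774, 1.5806, 0.4516).
‖u_3‖ = 1.7780, so q_3 = (-0.3810, 0.8890, 0.2540).

Q = [[-0.9045, -0.1915, -0.3810], [-0.3015, -0.3446, 0.8890], [-0.3015, 0.9190, 0.2540]], R = [[3.3166, 3.9196, -1.2060], [0.0000, 2.3741, -3.0634], [0.0000, 0.0000, 1.7780]]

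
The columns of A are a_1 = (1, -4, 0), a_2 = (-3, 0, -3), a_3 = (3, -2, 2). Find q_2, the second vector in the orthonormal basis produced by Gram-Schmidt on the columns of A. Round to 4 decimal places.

a_1 = (1, -4, 0); ‖a_1‖ = 4.1231, so q_1 = (0.2425, -0.9701, 0.0000).
q_1·a_2 = 0.2425·(-3) + (-0.9701)·0 + 0.0000·(-3) = -0.7276.
u_2 = a_2 + 0.7276·q_1 = (-2.8235, -0.7059, -3.0000).
‖u_2‖ = 4.1798, so q_2 = (-0.6755, -0.1689, -0.7177).

q_2 = (-0.6755, -0.1689, -0.7177)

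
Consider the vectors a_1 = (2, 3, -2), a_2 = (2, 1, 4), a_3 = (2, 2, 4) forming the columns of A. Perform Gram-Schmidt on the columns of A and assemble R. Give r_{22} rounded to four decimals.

r_{22} = 4.5762

a_1 = (2, 3, -2); ‖a_1‖ = 4.1231, so e_1 = (0.4851, 0.7276, -0.4851).
e_1·a_2 = 0.4851·2 + 0.7276·1 + (-0.4851)·4 = -0.2425.
u_2 = a_2 + 0.2425·e_1 = (2.1176, 1.1765, 3.8824).
r_{22} = ‖u_2‖ = 4.5762.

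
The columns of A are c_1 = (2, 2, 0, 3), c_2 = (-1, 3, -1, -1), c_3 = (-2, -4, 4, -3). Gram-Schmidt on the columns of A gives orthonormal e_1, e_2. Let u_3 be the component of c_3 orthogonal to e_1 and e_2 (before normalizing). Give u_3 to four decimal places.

e_1 = c_1/‖c_1‖ = (2, 2, 0, 3)/4.1231 = (0.4851, 0.4851, 0.0000, 0.7276).
r_{12} = e_1·c_2 = 0.2425.
u_2 = c_2 − 0.2425·e_1 = (-1.1176, 2.8824, -1.0000, -1.1765).
‖u_2‖ = 3.4556, so e_2 = (-0.3234, 0.8341, -0.2894, -0.3405).
r_{13} = e_1·c_3 = -5.0932; r_{23} = e_2·c_3 = -2.8258.
u_3 = c_3 + 5.0932·e_1 + 2.8258·e_2 = (-0.4433, 0.8276, 3.1823, -0.2562).

u_3 = (-0.4433, 0.8276, 3.1823, -0.2562)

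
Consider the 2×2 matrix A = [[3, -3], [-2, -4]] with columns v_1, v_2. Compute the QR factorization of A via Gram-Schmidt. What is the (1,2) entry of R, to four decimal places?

r_{12} = -0.2774

v_1 = (3, -2); ‖v_1‖ = 3.6056, so q_1 = (0.8321, -0.5547).
r_{12} = q_1·v_2 = -0.2774.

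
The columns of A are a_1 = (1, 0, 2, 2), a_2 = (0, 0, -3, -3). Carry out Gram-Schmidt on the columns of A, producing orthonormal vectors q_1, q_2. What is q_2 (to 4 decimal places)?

q_2 = (0.9428, 0.0000, -0.2357, -0.2357)

a_1 = (1, 0, 2, 2); ‖a_1‖ = 3.0000, so q_1 = (0.3333, 0.0000, 0.6667, 0.6667).
q_1·a_2 = 0.3333·0 + 0.0000·0 + 0.6667·(-3) + 0.6667·(-3) = -4.0000.
u_2 = a_2 + 4.0000·q_1 = (1.3333, 0.0000, -0.3333, -0.3333).
‖u_2‖ = 1.4142, so q_2 = (0.9428, 0.0000, -0.2357, -0.2357).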